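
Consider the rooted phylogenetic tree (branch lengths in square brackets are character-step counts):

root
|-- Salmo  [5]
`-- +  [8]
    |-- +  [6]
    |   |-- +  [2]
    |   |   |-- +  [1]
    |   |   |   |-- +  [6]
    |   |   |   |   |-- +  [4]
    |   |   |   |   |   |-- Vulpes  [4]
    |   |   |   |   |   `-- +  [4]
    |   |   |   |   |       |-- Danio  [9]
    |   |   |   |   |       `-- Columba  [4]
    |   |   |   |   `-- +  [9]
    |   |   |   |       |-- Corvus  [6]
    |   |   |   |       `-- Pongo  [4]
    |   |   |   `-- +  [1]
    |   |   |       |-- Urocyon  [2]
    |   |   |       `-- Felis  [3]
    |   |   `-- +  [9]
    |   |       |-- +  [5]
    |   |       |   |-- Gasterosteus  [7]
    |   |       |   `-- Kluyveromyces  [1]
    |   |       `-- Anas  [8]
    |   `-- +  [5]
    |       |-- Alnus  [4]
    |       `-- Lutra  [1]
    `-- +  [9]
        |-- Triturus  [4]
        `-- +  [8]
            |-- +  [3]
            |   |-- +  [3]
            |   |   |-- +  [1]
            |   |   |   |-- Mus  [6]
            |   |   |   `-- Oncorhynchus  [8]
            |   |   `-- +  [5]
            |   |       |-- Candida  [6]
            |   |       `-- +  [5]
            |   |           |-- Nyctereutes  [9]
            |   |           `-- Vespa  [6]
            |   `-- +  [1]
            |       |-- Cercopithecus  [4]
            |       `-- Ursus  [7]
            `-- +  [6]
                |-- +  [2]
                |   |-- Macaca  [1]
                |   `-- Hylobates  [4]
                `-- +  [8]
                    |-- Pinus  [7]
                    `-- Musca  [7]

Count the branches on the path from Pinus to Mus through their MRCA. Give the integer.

The MRCA of Pinus and Mus is the node subtending ((((Mus,Oncorhynchus),(Candida,(Nyctereutes,Vespa))),(Cercopithecus,Ursus)),((Macaca,Hylobates),(Pinus,Musca))).
From Pinus up to that node: 3 branches. From Mus up to the same node: 4 branches. Total: 3 + 4 = 7.

7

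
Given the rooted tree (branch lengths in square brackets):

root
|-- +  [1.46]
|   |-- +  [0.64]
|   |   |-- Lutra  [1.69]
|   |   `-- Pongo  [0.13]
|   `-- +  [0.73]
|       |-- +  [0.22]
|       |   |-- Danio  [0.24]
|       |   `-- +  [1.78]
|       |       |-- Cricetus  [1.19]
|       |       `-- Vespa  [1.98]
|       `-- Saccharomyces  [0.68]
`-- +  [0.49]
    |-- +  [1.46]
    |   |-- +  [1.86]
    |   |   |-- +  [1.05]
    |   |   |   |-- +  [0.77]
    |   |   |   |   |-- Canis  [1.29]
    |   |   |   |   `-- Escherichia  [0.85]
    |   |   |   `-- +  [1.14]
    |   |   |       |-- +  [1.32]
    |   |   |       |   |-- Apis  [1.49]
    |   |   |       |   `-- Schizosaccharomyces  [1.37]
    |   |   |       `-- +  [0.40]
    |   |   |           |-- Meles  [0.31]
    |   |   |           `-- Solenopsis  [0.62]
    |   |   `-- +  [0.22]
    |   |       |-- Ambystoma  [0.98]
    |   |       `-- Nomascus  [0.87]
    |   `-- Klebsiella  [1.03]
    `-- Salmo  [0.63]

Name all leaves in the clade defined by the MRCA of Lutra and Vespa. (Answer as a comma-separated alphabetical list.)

Cricetus, Danio, Lutra, Pongo, Saccharomyces, Vespa

Tracing Lutra: it sits inside (Lutra,Pongo).
Tracing Vespa: it sits inside (Cricetus,Vespa).
The smallest clade enclosing both is ((Lutra,Pongo),((Danio,(Cricetus,Vespa)),Saccharomyces)); the answer is its 6 terminal taxa in alphabetical order.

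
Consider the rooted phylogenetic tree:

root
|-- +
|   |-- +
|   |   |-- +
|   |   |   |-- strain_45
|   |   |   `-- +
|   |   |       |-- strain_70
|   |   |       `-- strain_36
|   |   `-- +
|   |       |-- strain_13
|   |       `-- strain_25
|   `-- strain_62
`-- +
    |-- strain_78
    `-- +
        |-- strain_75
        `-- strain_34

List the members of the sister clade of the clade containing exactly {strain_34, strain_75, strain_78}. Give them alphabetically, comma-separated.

strain_13, strain_25, strain_36, strain_45, strain_62, strain_70

The clade containing exactly {strain_34, strain_75, strain_78} attaches directly to the root of the tree.
The other lineage descending from that same node — the sister group — is (((strain_45,(strain_70,strain_36)),(strain_13,strain_25)),strain_62); its 6 tips in alphabetical order are the answer.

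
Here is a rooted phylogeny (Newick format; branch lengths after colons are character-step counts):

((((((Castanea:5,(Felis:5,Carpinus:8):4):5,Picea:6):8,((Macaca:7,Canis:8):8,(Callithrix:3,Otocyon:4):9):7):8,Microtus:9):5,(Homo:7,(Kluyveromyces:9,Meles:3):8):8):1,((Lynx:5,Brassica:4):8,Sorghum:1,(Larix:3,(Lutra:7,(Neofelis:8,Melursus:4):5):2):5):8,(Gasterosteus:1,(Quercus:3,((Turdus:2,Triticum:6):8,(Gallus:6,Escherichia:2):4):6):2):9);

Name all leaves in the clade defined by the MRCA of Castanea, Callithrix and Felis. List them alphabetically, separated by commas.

Tracing Castanea: it sits inside (Castanea,(Felis,Carpinus)).
Tracing Callithrix: it sits inside (Callithrix,Otocyon).
Tracing Felis: it sits inside (Felis,Carpinus).
The smallest clade enclosing all 3 is (((Castanea,(Felis,Carpinus)),Picea),((Macaca,Canis),(Callithrix,Otocyon))); the answer is its 8 terminal taxa in alphabetical order.

Callithrix, Canis, Carpinus, Castanea, Felis, Macaca, Otocyon, Picea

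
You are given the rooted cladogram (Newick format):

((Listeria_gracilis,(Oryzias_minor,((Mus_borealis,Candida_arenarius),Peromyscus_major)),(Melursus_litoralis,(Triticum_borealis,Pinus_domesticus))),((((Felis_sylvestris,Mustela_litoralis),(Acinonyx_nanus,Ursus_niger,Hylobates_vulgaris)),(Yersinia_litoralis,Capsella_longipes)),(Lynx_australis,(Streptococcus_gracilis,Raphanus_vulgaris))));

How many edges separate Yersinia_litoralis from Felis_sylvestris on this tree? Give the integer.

The MRCA of Yersinia_litoralis and Felis_sylvestris is the node subtending (((Felis_sylvestris,Mustela_litoralis),(Acinonyx_nanus,Ursus_niger,Hylobates_vulgaris)),(Yersinia_litoralis,Capsella_longipes)).
From Yersinia_litoralis up to that node: 2 branches. From Felis_sylvestris up to the same node: 3 branches. Total: 2 + 3 = 5.

5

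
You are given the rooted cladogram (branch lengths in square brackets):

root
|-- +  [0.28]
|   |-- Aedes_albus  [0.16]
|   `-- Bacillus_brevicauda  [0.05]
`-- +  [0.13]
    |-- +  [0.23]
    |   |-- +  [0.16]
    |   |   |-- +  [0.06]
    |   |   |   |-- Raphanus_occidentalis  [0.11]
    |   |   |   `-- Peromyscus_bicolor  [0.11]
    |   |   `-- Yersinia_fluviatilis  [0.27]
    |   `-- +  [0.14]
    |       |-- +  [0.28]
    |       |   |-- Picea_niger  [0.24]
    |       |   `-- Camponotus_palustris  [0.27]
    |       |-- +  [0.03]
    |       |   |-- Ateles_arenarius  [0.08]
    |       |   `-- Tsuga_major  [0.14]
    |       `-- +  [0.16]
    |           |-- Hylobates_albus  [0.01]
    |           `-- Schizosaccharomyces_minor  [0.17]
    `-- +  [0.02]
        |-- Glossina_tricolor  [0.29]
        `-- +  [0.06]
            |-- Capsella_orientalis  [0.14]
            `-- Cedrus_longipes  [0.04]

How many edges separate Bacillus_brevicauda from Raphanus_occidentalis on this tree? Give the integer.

The MRCA of Bacillus_brevicauda and Raphanus_occidentalis is the root of the tree.
From Bacillus_brevicauda up to that node: 2 branches. From Raphanus_occidentalis up to the same node: 5 branches. Total: 2 + 5 = 7.

7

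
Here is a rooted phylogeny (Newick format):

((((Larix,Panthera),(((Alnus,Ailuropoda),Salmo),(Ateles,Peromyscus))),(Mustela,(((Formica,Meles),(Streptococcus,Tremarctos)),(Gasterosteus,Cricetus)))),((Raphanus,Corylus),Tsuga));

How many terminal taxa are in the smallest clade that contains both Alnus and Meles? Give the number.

14

The MRCA of Alnus and Meles is the node subtending (((Larix,Panthera),(((Alnus,Ailuropoda),Salmo),(Ateles,Peromyscus))),(Mustela,(((Formica,Meles),(Streptococcus,Tremarctos)),(Gasterosteus,Cricetus)))).
That clade contains 14 terminal taxa: Ailuropoda, Alnus, Ateles, Cricetus, Formica, Gasterosteus, Larix, Meles, Mustela, Panthera, Peromyscus, Salmo, Streptococcus, Tremarctos.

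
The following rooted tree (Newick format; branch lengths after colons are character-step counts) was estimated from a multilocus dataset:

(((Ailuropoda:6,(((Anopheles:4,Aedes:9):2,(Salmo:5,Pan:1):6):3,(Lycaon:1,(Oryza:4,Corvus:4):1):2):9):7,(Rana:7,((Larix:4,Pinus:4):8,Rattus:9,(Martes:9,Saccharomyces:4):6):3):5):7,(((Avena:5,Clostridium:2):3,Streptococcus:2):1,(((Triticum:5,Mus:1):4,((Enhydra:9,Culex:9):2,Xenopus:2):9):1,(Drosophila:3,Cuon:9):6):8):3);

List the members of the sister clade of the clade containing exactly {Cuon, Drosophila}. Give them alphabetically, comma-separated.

The clade containing exactly {Cuon, Drosophila} attaches to the tree at the node subtending (((Triticum,Mus),((Enhydra,Culex),Xenopus)),(Drosophila,Cuon)).
The other lineage descending from that same node — the sister group — is ((Triticum,Mus),((Enhydra,Culex),Xenopus)); its 5 tips in alphabetical order are the answer.

Culex, Enhydra, Mus, Triticum, Xenopus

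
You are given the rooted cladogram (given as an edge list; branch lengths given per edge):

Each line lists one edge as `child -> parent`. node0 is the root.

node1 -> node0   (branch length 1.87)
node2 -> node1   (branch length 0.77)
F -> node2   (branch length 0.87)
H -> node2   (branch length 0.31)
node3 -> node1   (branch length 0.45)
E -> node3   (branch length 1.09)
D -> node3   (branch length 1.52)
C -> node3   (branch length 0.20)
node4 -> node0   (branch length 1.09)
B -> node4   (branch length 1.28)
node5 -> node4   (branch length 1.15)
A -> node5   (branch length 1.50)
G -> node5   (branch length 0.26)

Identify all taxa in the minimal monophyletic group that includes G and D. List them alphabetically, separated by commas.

Tracing G: it sits inside (A,G).
Tracing D: it sits inside (E,D,C).
The smallest clade enclosing both is the whole tree (their MRCA is the root), so the answer is all 8 tips in alphabetical order.

A, B, C, D, E, F, G, H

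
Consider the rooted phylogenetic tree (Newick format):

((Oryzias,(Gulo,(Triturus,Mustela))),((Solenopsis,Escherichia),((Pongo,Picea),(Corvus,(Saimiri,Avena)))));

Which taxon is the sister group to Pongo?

Pongo attaches to the tree at the node subtending (Pongo,Picea).
The other lineage descending from that same node — the sister group — is the single tip Picea.

Picea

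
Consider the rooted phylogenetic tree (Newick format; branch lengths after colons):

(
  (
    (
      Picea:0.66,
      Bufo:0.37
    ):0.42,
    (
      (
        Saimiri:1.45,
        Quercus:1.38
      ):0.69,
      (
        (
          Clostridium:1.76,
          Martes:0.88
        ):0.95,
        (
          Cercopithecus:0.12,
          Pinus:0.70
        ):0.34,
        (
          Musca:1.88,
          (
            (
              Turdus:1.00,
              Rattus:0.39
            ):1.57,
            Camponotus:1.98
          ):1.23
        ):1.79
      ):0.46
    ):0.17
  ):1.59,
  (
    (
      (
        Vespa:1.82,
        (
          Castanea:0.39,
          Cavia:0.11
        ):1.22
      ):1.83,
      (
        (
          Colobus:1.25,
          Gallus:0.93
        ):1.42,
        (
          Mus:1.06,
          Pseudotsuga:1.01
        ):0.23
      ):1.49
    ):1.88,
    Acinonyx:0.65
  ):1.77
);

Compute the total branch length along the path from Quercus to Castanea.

The path runs Quercus → … → MRCA → … → Castanea; the MRCA is the root of the tree.
Branch lengths along that path: 1.38 + 0.69 + 0.17 + 1.59 + 1.77 + 1.88 + 1.83 + 1.22 + 0.39 = 10.92.

10.92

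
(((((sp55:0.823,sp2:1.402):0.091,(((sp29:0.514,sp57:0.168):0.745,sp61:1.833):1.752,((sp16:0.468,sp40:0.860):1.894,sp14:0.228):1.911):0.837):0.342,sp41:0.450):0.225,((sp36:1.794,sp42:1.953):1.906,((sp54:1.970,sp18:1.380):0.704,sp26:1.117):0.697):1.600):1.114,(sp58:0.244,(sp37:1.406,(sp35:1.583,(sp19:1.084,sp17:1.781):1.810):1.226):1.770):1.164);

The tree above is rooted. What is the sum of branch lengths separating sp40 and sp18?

10.450

The path runs sp40 → … → MRCA → … → sp18; the MRCA is the node subtending ((((sp55,sp2),(((sp29,sp57),sp61),((sp16,sp40),sp14))),sp41),((sp36,sp42),((sp54,sp18),sp26))).
Branch lengths along that path: 0.860 + 1.894 + 1.911 + 0.837 + 0.342 + 0.225 + 1.600 + 0.697 + 0.704 + 1.380 = 10.450.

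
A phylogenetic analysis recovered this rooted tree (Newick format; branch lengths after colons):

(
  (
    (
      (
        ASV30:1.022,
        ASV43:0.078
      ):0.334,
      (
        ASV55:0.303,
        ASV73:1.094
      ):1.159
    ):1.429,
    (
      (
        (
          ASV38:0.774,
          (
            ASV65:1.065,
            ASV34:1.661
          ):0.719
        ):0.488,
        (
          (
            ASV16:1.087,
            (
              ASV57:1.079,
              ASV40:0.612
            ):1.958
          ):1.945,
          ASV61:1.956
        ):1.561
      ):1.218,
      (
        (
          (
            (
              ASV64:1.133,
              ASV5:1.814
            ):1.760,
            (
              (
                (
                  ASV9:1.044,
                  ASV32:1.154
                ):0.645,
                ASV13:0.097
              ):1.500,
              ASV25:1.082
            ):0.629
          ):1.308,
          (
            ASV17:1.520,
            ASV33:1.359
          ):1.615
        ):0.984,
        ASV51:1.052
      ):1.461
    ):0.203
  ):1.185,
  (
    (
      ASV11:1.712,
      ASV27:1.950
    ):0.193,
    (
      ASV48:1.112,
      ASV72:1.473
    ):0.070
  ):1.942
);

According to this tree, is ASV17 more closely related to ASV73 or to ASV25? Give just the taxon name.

ASV25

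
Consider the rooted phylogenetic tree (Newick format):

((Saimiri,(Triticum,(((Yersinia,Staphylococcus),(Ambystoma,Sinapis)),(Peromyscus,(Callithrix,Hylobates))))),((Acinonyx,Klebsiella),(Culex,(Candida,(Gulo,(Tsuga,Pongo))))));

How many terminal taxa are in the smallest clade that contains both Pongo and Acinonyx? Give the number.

The MRCA of Pongo and Acinonyx is the node subtending ((Acinonyx,Klebsiella),(Culex,(Candida,(Gulo,(Tsuga,Pongo))))).
That clade contains 7 terminal taxa: Acinonyx, Candida, Culex, Gulo, Klebsiella, Pongo, Tsuga.

7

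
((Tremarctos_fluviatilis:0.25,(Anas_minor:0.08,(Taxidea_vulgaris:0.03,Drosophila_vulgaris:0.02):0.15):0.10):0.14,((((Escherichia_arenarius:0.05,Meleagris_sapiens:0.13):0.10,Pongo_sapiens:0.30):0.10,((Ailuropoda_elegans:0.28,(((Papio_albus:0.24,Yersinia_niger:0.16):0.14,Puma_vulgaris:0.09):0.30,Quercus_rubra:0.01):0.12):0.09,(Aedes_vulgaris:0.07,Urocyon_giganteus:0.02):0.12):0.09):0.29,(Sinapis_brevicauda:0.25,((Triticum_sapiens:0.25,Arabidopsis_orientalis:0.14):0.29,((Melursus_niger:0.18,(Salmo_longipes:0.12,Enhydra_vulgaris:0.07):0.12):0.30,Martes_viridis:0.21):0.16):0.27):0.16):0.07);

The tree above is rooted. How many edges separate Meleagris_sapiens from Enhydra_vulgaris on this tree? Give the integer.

10

The MRCA of Meleagris_sapiens and Enhydra_vulgaris is the node subtending ((((Escherichia_arenarius,Meleagris_sapiens),Pongo_sapiens),((Ailuropoda_elegans,(((Papio_albus,Yersinia_niger),Puma_vulgaris),Quercus_rubra)),(Aedes_vulgaris,Urocyon_giganteus))),(Sinapis_brevicauda,((Triticum_sapiens,Arabidopsis_orientalis),((Melursus_niger,(Salmo_longipes,Enhydra_vulgaris)),Martes_viridis)))).
From Meleagris_sapiens up to that node: 4 branches. From Enhydra_vulgaris up to the same node: 6 branches. Total: 4 + 6 = 10.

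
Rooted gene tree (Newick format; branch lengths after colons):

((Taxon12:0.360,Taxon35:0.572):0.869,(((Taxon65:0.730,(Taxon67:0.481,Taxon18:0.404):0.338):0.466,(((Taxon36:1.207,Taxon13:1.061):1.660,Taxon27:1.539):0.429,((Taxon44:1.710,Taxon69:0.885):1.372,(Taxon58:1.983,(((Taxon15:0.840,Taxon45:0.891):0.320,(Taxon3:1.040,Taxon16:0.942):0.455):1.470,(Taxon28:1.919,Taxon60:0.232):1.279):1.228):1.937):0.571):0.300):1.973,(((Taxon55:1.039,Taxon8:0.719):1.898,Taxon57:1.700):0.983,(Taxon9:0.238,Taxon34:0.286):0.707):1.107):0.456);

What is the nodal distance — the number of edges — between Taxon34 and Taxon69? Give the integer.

8

The MRCA of Taxon34 and Taxon69 is the node subtending (((Taxon65,(Taxon67,Taxon18)),(((Taxon36,Taxon13),Taxon27),((Taxon44,Taxon69),(Taxon58,(((Taxon15,Taxon45),(Taxon3,Taxon16)),(Taxon28,Taxon60)))))),(((Taxon55,Taxon8),Taxon57),(Taxon9,Taxon34))).
From Taxon34 up to that node: 3 branches. From Taxon69 up to the same node: 5 branches. Total: 3 + 5 = 8.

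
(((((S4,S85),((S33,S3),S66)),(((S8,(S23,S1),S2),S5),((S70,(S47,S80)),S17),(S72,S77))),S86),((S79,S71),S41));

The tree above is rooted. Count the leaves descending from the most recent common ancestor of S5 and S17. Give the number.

11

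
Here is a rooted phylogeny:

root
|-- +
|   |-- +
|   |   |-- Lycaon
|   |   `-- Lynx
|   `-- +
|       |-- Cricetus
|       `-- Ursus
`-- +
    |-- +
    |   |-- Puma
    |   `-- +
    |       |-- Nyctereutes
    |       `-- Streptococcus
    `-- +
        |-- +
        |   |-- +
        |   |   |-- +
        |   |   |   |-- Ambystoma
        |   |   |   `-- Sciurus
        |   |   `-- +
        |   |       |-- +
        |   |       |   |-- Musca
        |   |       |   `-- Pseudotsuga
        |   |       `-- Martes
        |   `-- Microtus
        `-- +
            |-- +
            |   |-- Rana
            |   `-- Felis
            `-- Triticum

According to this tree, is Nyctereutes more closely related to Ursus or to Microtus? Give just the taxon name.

Microtus

The MRCA of Nyctereutes and Microtus subtends ((Puma,(Nyctereutes,Streptococcus)),((((Ambystoma,Sciurus),((Musca,Pseudotsuga),Martes)),Microtus),((Rana,Felis),Triticum))) (12 taxa).
The MRCA of Nyctereutes and Ursus is the root, subtending the entire tree (16 taxa).
The first is nested inside the second, so Nyctereutes shares a more recent common ancestor with Microtus.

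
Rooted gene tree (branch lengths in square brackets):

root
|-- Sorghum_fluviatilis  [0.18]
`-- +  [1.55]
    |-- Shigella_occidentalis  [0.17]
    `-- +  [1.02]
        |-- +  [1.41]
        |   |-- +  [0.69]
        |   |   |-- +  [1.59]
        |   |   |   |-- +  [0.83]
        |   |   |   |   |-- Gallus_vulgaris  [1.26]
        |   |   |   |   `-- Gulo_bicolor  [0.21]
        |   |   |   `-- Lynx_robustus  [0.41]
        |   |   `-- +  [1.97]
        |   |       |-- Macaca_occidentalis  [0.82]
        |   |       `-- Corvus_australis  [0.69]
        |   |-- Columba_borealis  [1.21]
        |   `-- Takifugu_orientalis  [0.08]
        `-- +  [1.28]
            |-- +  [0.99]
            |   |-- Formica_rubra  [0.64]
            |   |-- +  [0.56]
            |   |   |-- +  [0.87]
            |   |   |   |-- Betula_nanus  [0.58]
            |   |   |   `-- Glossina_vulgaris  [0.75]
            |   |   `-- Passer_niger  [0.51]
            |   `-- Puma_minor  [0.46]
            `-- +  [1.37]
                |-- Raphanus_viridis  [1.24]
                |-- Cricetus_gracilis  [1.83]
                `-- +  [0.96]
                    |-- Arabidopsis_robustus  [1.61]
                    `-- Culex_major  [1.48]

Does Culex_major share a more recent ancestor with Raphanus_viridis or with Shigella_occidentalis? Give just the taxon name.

The MRCA of Culex_major and Raphanus_viridis subtends (Raphanus_viridis,Cricetus_gracilis,(Arabidopsis_robustus,Culex_major)) (4 taxa).
The MRCA of Culex_major and Shigella_occidentalis subtends (Shigella_occidentalis,(((((Gallus_vulgaris,Gulo_bicolor),Lynx_robustus),(Macaca_occidentalis,Corvus_australis)),Columba_borealis,Takifugu_orientalis),((Formica_rubra,((Betula_nanus,Glossina_vulgaris),Passer_niger),Puma_minor),(Raphanus_viridis,Cricetus_gracilis,(Arabidopsis_robustus,Culex_major))))) (17 taxa).
The first is nested inside the second, so Culex_major shares a more recent common ancestor with Raphanus_viridis.

Raphanus_viridis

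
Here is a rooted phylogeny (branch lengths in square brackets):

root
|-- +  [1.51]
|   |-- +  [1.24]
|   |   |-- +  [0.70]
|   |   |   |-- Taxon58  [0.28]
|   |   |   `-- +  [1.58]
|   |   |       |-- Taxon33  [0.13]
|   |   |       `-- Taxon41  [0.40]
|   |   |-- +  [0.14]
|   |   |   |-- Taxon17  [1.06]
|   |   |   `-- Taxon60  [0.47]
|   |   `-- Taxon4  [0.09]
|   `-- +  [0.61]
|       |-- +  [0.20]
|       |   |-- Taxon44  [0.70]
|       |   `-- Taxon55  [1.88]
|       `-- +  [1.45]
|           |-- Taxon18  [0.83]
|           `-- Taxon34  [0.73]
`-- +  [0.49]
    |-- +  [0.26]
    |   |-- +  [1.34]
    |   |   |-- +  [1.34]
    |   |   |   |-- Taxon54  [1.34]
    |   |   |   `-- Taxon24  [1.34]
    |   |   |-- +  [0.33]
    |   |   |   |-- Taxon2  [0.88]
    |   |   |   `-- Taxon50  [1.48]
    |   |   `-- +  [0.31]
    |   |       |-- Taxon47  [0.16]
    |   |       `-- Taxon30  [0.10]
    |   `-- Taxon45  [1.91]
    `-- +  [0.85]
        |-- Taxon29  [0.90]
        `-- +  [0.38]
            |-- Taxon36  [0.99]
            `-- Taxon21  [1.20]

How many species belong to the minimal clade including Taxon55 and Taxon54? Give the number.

20

The MRCA of Taxon55 and Taxon54 is the root, so the clade is the entire tree.
That clade contains 20 terminal taxa: Taxon17, Taxon18, Taxon2, Taxon21, Taxon24, Taxon29, Taxon30, Taxon33, Taxon34, Taxon36, Taxon4, Taxon41, Taxon44, Taxon45, Taxon47, Taxon50, Taxon54, Taxon55, Taxon58, Taxon60.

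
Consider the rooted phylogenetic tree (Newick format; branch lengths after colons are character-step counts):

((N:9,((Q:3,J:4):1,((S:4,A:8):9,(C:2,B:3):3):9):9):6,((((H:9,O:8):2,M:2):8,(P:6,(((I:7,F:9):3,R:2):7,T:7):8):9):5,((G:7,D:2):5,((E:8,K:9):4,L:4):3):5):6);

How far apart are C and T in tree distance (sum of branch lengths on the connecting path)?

The path runs C → … → MRCA → … → T; the MRCA is the root of the tree.
Branch lengths along that path: 2 + 3 + 9 + 9 + 6 + 6 + 5 + 9 + 8 + 7 = 64.

64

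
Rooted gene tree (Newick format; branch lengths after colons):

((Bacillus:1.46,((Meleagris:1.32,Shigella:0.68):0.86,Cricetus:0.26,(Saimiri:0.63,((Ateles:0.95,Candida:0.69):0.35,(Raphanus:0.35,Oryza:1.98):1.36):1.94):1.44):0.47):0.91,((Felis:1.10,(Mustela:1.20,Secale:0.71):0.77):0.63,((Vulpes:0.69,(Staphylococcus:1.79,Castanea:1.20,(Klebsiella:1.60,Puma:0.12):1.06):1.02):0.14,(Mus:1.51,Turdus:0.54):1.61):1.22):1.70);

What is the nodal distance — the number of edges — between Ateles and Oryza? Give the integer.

4

The MRCA of Ateles and Oryza is the node subtending ((Ateles,Candida),(Raphanus,Oryza)).
From Ateles up to that node: 2 branches. From Oryza up to the same node: 2 branches. Total: 2 + 2 = 4.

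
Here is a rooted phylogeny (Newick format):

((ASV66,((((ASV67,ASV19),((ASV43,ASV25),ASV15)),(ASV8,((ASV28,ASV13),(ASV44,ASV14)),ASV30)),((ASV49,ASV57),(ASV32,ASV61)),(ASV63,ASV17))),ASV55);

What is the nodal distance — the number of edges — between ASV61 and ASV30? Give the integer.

6

The MRCA of ASV61 and ASV30 is the node subtending ((((ASV67,ASV19),((ASV43,ASV25),ASV15)),(ASV8,((ASV28,ASV13),(ASV44,ASV14)),ASV30)),((ASV49,ASV57),(ASV32,ASV61)),(ASV63,ASV17)).
From ASV61 up to that node: 3 branches. From ASV30 up to the same node: 3 branches. Total: 3 + 3 = 6.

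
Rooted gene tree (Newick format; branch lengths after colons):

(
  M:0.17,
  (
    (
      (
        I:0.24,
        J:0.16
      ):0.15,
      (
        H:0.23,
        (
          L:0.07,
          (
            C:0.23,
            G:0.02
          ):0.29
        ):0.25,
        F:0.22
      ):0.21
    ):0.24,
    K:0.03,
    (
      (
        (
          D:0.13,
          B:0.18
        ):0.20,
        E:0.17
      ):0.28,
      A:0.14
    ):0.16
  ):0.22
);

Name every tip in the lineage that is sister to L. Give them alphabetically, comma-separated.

L attaches to the tree at the node subtending (L,(C,G)).
The other lineage descending from that same node — the sister group — is (C,G); its 2 tips in alphabetical order are the answer.

C, G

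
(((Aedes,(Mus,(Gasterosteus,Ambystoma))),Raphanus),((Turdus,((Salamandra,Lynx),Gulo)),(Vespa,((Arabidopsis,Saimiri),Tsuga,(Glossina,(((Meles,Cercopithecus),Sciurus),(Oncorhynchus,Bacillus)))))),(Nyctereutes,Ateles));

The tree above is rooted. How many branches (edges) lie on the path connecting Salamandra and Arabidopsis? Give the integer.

8

The MRCA of Salamandra and Arabidopsis is the node subtending ((Turdus,((Salamandra,Lynx),Gulo)),(Vespa,((Arabidopsis,Saimiri),Tsuga,(Glossina,(((Meles,Cercopithecus),Sciurus),(Oncorhynchus,Bacillus)))))).
From Salamandra up to that node: 4 branches. From Arabidopsis up to the same node: 4 branches. Total: 4 + 4 = 8.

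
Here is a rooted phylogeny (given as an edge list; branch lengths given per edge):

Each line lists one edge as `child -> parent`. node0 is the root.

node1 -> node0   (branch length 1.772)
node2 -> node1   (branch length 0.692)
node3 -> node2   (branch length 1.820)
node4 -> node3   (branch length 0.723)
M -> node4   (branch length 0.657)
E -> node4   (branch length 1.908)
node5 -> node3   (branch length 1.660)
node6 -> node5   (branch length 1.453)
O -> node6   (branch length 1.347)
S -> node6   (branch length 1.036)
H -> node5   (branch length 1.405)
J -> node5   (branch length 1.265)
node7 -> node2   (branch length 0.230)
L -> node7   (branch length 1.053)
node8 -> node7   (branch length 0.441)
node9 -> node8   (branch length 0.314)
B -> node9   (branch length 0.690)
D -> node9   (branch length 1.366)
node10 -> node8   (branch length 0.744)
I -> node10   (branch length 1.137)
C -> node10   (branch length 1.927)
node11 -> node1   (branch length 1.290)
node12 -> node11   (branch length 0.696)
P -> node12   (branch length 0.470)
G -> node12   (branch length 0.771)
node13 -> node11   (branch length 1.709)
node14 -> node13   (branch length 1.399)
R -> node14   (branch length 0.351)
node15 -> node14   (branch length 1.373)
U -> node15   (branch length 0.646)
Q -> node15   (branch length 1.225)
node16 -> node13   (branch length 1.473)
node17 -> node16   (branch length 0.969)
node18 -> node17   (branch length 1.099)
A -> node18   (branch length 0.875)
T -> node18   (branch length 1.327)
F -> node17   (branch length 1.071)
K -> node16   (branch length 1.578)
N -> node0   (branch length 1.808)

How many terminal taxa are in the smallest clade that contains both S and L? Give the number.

11

The MRCA of S and L is the node subtending (((M,E),((O,S),H,J)),(L,((B,D),(I,C)))).
That clade contains 11 terminal taxa: B, C, D, E, H, I, J, L, M, O, S.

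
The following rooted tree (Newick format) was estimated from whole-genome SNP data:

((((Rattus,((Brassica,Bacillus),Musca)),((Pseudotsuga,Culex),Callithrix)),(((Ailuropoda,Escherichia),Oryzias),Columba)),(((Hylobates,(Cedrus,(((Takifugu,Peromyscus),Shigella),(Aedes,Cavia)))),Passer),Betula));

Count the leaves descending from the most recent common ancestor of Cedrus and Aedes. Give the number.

The MRCA of Cedrus and Aedes is the node subtending (Cedrus,(((Takifugu,Peromyscus),Shigella),(Aedes,Cavia))).
That clade contains 6 terminal taxa: Aedes, Cavia, Cedrus, Peromyscus, Shigella, Takifugu.

6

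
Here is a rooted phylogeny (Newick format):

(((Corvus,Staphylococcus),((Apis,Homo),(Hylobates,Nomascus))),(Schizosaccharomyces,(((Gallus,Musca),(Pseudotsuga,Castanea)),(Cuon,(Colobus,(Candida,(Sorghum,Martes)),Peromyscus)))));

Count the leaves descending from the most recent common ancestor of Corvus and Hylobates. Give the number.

6

The MRCA of Corvus and Hylobates is the node subtending ((Corvus,Staphylococcus),((Apis,Homo),(Hylobates,Nomascus))).
That clade contains 6 terminal taxa: Apis, Corvus, Homo, Hylobates, Nomascus, Staphylococcus.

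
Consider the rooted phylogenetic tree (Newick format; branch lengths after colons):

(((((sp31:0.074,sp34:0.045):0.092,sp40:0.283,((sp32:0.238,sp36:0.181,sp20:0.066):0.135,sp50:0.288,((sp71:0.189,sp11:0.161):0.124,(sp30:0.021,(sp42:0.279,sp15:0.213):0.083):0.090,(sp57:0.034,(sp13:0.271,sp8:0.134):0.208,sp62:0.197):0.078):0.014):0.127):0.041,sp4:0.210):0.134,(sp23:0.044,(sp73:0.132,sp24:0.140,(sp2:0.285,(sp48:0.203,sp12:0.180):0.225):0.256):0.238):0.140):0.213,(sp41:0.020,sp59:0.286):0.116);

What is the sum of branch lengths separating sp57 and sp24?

0.946

The path runs sp57 → … → MRCA → … → sp24; the MRCA is the node subtending ((((sp31,sp34),sp40,((sp32,sp36,sp20),sp50,((sp71,sp11),(sp30,(sp42,sp15)),(sp57,(sp13,sp8),sp62)))),sp4),(sp23,(sp73,sp24,(sp2,(sp48,sp12))))).
Branch lengths along that path: 0.034 + 0.078 + 0.014 + 0.127 + 0.041 + 0.134 + 0.140 + 0.238 + 0.140 = 0.946.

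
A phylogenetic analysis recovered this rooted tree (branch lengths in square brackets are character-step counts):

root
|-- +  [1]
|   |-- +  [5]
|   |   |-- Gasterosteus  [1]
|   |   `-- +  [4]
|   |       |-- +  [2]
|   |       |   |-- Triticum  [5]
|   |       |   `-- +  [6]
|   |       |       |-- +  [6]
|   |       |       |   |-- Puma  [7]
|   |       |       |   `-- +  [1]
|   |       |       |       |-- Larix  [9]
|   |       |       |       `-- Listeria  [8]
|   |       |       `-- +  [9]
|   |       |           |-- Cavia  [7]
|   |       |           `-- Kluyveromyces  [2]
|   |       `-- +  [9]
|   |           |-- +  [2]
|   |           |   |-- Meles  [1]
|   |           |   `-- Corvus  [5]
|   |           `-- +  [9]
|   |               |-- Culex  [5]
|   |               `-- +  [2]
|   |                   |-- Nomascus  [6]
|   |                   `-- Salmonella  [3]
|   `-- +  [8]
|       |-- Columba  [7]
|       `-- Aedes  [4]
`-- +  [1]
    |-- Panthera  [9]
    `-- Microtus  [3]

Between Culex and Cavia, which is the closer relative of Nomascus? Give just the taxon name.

Culex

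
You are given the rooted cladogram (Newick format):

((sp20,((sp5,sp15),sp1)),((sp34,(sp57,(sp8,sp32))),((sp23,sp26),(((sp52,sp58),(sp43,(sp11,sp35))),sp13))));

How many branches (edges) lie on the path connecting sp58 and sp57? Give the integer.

The MRCA of sp58 and sp57 is the node subtending ((sp34,(sp57,(sp8,sp32))),((sp23,sp26),(((sp52,sp58),(sp43,(sp11,sp35))),sp13))).
From sp58 up to that node: 5 branches. From sp57 up to the same node: 3 branches. Total: 5 + 3 = 8.

8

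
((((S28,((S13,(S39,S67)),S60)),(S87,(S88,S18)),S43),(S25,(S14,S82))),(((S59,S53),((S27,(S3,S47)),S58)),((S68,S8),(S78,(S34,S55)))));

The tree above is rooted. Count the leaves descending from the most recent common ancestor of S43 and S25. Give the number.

The MRCA of S43 and S25 is the node subtending (((S28,((S13,(S39,S67)),S60)),(S87,(S88,S18)),S43),(S25,(S14,S82))).
That clade contains 12 terminal taxa: S13, S14, S18, S25, S28, S39, S43, S60, S67, S82, S87, S88.

12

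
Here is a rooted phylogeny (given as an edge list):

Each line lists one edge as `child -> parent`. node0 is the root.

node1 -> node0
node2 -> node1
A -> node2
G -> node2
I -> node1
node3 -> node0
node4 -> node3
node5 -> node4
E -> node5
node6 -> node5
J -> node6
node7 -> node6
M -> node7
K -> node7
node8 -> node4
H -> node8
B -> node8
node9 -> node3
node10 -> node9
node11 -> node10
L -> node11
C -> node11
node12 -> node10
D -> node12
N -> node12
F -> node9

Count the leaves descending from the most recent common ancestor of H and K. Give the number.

The MRCA of H and K is the node subtending ((E,(J,(M,K))),(H,B)).
That clade contains 6 terminal taxa: B, E, H, J, K, M.

6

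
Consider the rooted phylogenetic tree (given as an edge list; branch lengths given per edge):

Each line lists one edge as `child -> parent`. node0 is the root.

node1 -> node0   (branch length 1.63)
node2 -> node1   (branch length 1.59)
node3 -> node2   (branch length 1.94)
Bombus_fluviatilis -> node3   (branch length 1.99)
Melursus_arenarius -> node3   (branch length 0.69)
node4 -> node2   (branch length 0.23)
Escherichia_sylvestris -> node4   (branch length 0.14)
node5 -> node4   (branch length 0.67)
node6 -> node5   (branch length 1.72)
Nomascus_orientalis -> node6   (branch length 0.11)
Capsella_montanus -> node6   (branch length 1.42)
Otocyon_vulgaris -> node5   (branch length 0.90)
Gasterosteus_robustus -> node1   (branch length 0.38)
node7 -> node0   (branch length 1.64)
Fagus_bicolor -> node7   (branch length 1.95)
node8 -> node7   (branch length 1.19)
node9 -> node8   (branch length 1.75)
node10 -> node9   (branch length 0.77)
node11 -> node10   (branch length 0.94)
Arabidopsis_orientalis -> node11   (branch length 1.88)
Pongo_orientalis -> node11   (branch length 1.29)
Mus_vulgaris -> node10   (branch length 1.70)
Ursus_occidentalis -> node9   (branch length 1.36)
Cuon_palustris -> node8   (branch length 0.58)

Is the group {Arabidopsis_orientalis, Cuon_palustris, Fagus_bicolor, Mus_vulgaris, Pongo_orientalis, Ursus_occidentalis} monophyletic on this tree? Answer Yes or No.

Yes

The most recent common ancestor of these taxa subtends (Fagus_bicolor,((((Arabidopsis_orientalis,Pongo_orientalis),Mus_vulgaris),Ursus_occidentalis),Cuon_palustris)).
That clade has exactly 6 tips — every listed taxon and nothing else — so the group is monophyletic.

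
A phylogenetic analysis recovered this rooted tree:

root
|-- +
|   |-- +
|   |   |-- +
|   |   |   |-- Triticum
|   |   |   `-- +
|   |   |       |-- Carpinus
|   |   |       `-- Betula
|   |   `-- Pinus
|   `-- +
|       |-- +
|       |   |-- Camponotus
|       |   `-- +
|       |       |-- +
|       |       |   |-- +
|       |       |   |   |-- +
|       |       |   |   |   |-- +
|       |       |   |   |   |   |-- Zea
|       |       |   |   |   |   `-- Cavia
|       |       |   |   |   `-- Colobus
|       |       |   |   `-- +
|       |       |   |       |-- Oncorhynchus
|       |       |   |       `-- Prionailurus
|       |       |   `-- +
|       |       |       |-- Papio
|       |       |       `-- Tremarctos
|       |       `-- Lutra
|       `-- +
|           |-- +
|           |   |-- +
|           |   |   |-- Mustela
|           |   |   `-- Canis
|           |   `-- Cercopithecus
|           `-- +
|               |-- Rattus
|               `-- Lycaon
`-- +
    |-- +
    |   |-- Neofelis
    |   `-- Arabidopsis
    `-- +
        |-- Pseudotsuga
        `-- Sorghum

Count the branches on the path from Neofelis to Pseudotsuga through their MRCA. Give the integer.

4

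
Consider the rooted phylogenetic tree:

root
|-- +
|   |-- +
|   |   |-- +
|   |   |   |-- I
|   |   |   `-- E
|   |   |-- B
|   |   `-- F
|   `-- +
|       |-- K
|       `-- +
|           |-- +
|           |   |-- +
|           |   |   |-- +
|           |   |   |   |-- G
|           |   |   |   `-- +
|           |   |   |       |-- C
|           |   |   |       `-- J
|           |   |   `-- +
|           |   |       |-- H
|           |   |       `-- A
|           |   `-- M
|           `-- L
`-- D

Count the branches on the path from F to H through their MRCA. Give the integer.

The MRCA of F and H is the node subtending (((I,E),B,F),(K,((((G,(C,J)),(H,A)),M),L))).
From F up to that node: 2 branches. From H up to the same node: 6 branches. Total: 2 + 6 = 8.

8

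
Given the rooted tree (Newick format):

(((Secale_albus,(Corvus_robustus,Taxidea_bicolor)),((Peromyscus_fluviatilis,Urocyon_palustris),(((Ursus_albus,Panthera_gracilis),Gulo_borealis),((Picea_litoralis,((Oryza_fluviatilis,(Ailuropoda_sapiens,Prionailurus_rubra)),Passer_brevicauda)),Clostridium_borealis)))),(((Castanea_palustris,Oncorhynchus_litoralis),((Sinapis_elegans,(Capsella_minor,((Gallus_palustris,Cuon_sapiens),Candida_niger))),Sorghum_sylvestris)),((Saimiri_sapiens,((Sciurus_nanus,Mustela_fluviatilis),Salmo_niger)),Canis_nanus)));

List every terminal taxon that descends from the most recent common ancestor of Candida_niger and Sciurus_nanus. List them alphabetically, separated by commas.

Candida_niger, Canis_nanus, Capsella_minor, Castanea_palustris, Cuon_sapiens, Gallus_palustris, Mustela_fluviatilis, Oncorhynchus_litoralis, Saimiri_sapiens, Salmo_niger, Sciurus_nanus, Sinapis_elegans, Sorghum_sylvestris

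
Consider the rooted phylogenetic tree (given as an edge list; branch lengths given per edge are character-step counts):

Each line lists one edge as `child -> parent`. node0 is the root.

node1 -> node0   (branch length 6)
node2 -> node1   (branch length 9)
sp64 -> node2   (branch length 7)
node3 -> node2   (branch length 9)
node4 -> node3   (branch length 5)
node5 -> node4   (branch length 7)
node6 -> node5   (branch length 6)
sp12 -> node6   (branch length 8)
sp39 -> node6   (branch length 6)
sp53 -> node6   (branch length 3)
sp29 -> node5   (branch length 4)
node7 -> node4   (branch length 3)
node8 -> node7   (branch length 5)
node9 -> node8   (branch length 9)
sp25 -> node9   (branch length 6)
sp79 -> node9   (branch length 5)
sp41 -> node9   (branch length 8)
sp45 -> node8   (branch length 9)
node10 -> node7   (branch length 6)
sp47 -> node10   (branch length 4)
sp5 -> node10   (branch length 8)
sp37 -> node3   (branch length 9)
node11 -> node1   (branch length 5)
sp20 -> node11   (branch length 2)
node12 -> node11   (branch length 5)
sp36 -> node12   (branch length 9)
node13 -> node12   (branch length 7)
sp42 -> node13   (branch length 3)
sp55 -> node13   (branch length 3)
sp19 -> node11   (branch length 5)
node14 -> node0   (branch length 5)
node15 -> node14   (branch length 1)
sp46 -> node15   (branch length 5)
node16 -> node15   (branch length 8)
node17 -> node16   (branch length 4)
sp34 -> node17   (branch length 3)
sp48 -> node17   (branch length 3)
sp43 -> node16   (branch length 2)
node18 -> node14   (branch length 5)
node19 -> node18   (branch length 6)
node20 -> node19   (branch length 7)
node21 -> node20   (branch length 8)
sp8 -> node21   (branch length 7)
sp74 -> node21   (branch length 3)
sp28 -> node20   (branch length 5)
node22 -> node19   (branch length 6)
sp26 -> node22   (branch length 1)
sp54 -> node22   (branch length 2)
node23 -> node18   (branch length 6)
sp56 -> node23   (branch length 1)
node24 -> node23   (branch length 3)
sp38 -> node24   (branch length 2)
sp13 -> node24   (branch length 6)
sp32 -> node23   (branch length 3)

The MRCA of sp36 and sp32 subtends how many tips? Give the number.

30

The MRCA of sp36 and sp32 is the root, so the clade is the entire tree.
That clade contains 30 terminal taxa: sp12, sp13, sp19, sp20, sp25, sp26, sp28, sp29, sp32, sp34, sp36, sp37, sp38, sp39, sp41, sp42, sp43, sp45, sp46, sp47, sp48, sp5, sp53, sp54, sp55, sp56, sp64, sp74, sp79, sp8.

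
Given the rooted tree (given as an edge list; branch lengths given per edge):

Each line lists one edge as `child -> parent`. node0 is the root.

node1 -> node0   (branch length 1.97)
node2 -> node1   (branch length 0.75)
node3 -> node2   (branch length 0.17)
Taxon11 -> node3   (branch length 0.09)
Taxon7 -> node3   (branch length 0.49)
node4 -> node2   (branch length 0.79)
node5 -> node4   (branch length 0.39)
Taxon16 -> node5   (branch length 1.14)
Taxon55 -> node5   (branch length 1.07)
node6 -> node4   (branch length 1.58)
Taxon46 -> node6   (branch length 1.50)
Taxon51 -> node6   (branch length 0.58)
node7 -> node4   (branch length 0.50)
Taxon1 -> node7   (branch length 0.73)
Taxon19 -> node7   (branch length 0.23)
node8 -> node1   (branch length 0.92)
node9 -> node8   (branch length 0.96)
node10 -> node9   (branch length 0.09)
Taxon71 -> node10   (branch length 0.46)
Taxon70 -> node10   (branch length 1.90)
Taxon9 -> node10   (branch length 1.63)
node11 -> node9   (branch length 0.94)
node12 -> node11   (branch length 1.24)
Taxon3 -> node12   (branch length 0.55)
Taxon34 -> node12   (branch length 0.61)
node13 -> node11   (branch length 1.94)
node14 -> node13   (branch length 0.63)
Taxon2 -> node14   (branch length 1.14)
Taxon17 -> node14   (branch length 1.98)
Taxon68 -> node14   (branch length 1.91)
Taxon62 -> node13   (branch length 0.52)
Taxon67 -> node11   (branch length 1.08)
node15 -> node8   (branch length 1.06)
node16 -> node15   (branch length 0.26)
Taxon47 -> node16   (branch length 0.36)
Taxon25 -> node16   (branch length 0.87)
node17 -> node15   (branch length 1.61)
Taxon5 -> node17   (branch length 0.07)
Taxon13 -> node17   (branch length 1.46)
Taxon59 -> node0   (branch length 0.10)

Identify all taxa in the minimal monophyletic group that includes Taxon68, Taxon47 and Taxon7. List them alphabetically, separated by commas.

Tracing Taxon68: it sits inside (Taxon2,Taxon17,Taxon68).
Tracing Taxon47: it sits inside (Taxon47,Taxon25).
Tracing Taxon7: it sits inside (Taxon11,Taxon7).
The smallest clade enclosing all 3 is (((Taxon11,Taxon7),((Taxon16,Taxon55),(Taxon46,Taxon51),(Taxon1,Taxon19))),(((Taxon71,Taxon70,Taxon9),((Taxon3,Taxon34),((Taxon2,Taxon17,Taxon68),Taxon62),Taxon67)),((Taxon47,Taxon25),(Taxon5,Taxon13)))); the answer is its 22 terminal taxa in alphabetical order.

Taxon1, Taxon11, Taxon13, Taxon16, Taxon17, Taxon19, Taxon2, Taxon25, Taxon3, Taxon34, Taxon46, Taxon47, Taxon5, Taxon51, Taxon55, Taxon62, Taxon67, Taxon68, Taxon7, Taxon70, Taxon71, Taxon9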